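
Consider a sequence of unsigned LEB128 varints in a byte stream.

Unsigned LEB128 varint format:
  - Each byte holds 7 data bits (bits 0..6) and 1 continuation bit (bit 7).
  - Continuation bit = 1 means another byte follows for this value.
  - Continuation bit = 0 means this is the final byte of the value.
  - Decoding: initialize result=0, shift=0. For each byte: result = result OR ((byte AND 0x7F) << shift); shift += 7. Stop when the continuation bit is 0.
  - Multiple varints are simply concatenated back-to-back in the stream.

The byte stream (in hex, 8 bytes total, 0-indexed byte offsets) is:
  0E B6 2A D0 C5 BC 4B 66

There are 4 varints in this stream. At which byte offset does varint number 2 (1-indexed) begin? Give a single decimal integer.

  byte[0]=0x0E cont=0 payload=0x0E=14: acc |= 14<<0 -> acc=14 shift=7 [end]
Varint 1: bytes[0:1] = 0E -> value 14 (1 byte(s))
  byte[1]=0xB6 cont=1 payload=0x36=54: acc |= 54<<0 -> acc=54 shift=7
  byte[2]=0x2A cont=0 payload=0x2A=42: acc |= 42<<7 -> acc=5430 shift=14 [end]
Varint 2: bytes[1:3] = B6 2A -> value 5430 (2 byte(s))
  byte[3]=0xD0 cont=1 payload=0x50=80: acc |= 80<<0 -> acc=80 shift=7
  byte[4]=0xC5 cont=1 payload=0x45=69: acc |= 69<<7 -> acc=8912 shift=14
  byte[5]=0xBC cont=1 payload=0x3C=60: acc |= 60<<14 -> acc=991952 shift=21
  byte[6]=0x4B cont=0 payload=0x4B=75: acc |= 75<<21 -> acc=158278352 shift=28 [end]
Varint 3: bytes[3:7] = D0 C5 BC 4B -> value 158278352 (4 byte(s))
  byte[7]=0x66 cont=0 payload=0x66=102: acc |= 102<<0 -> acc=102 shift=7 [end]
Varint 4: bytes[7:8] = 66 -> value 102 (1 byte(s))

Answer: 1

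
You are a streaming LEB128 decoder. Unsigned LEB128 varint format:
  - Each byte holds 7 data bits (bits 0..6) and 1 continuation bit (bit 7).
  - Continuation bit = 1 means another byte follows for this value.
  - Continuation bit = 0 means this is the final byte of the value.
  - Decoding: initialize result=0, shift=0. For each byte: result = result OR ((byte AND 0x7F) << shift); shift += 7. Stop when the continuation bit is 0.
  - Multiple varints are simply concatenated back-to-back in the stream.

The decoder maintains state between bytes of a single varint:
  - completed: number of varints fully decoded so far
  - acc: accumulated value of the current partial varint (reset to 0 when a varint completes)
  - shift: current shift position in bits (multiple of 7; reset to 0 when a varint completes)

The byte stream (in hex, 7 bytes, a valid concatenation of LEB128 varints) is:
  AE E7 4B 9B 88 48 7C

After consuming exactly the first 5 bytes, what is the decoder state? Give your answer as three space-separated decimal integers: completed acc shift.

Answer: 1 1051 14

Derivation:
byte[0]=0xAE cont=1 payload=0x2E: acc |= 46<<0 -> completed=0 acc=46 shift=7
byte[1]=0xE7 cont=1 payload=0x67: acc |= 103<<7 -> completed=0 acc=13230 shift=14
byte[2]=0x4B cont=0 payload=0x4B: varint #1 complete (value=1242030); reset -> completed=1 acc=0 shift=0
byte[3]=0x9B cont=1 payload=0x1B: acc |= 27<<0 -> completed=1 acc=27 shift=7
byte[4]=0x88 cont=1 payload=0x08: acc |= 8<<7 -> completed=1 acc=1051 shift=14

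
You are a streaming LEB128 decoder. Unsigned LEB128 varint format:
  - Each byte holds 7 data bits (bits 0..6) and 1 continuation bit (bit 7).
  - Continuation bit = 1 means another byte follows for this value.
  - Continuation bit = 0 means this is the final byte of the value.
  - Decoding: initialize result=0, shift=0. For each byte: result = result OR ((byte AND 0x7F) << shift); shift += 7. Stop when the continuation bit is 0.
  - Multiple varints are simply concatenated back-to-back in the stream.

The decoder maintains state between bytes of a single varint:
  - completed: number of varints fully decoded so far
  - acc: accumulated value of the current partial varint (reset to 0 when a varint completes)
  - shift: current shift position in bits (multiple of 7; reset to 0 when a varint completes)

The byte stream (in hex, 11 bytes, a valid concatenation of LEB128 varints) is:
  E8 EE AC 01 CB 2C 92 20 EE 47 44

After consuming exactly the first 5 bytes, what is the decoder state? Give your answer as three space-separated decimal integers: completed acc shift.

byte[0]=0xE8 cont=1 payload=0x68: acc |= 104<<0 -> completed=0 acc=104 shift=7
byte[1]=0xEE cont=1 payload=0x6E: acc |= 110<<7 -> completed=0 acc=14184 shift=14
byte[2]=0xAC cont=1 payload=0x2C: acc |= 44<<14 -> completed=0 acc=735080 shift=21
byte[3]=0x01 cont=0 payload=0x01: varint #1 complete (value=2832232); reset -> completed=1 acc=0 shift=0
byte[4]=0xCB cont=1 payload=0x4B: acc |= 75<<0 -> completed=1 acc=75 shift=7

Answer: 1 75 7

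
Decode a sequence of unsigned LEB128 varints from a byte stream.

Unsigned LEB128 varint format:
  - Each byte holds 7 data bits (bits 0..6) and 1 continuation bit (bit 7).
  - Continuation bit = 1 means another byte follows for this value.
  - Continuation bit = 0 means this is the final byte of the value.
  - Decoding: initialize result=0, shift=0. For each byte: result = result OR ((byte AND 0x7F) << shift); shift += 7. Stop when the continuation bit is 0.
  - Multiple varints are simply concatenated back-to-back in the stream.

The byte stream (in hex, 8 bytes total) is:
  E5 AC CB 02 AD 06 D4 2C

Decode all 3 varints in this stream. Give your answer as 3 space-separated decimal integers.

  byte[0]=0xE5 cont=1 payload=0x65=101: acc |= 101<<0 -> acc=101 shift=7
  byte[1]=0xAC cont=1 payload=0x2C=44: acc |= 44<<7 -> acc=5733 shift=14
  byte[2]=0xCB cont=1 payload=0x4B=75: acc |= 75<<14 -> acc=1234533 shift=21
  byte[3]=0x02 cont=0 payload=0x02=2: acc |= 2<<21 -> acc=5428837 shift=28 [end]
Varint 1: bytes[0:4] = E5 AC CB 02 -> value 5428837 (4 byte(s))
  byte[4]=0xAD cont=1 payload=0x2D=45: acc |= 45<<0 -> acc=45 shift=7
  byte[5]=0x06 cont=0 payload=0x06=6: acc |= 6<<7 -> acc=813 shift=14 [end]
Varint 2: bytes[4:6] = AD 06 -> value 813 (2 byte(s))
  byte[6]=0xD4 cont=1 payload=0x54=84: acc |= 84<<0 -> acc=84 shift=7
  byte[7]=0x2C cont=0 payload=0x2C=44: acc |= 44<<7 -> acc=5716 shift=14 [end]
Varint 3: bytes[6:8] = D4 2C -> value 5716 (2 byte(s))

Answer: 5428837 813 5716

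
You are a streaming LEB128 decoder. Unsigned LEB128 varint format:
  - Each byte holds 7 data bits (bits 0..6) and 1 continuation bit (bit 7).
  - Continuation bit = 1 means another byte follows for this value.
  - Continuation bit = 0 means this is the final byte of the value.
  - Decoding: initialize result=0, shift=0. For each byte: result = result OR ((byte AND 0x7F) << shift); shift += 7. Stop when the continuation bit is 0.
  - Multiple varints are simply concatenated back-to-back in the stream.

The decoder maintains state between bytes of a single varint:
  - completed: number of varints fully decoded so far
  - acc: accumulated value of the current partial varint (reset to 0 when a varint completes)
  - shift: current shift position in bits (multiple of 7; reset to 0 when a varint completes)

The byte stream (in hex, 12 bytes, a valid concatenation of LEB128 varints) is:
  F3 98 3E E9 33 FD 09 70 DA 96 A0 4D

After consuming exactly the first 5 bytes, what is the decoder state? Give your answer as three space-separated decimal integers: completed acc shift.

Answer: 2 0 0

Derivation:
byte[0]=0xF3 cont=1 payload=0x73: acc |= 115<<0 -> completed=0 acc=115 shift=7
byte[1]=0x98 cont=1 payload=0x18: acc |= 24<<7 -> completed=0 acc=3187 shift=14
byte[2]=0x3E cont=0 payload=0x3E: varint #1 complete (value=1018995); reset -> completed=1 acc=0 shift=0
byte[3]=0xE9 cont=1 payload=0x69: acc |= 105<<0 -> completed=1 acc=105 shift=7
byte[4]=0x33 cont=0 payload=0x33: varint #2 complete (value=6633); reset -> completed=2 acc=0 shift=0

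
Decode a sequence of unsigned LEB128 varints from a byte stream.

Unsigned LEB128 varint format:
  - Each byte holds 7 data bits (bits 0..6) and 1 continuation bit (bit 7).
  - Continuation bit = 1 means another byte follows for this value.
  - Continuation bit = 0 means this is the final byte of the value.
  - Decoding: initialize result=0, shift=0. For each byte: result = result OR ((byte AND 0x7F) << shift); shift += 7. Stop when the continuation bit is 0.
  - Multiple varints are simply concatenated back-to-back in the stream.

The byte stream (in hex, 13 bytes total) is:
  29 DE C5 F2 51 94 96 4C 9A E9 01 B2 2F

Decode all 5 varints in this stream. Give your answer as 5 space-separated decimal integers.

  byte[0]=0x29 cont=0 payload=0x29=41: acc |= 41<<0 -> acc=41 shift=7 [end]
Varint 1: bytes[0:1] = 29 -> value 41 (1 byte(s))
  byte[1]=0xDE cont=1 payload=0x5E=94: acc |= 94<<0 -> acc=94 shift=7
  byte[2]=0xC5 cont=1 payload=0x45=69: acc |= 69<<7 -> acc=8926 shift=14
  byte[3]=0xF2 cont=1 payload=0x72=114: acc |= 114<<14 -> acc=1876702 shift=21
  byte[4]=0x51 cont=0 payload=0x51=81: acc |= 81<<21 -> acc=171746014 shift=28 [end]
Varint 2: bytes[1:5] = DE C5 F2 51 -> value 171746014 (4 byte(s))
  byte[5]=0x94 cont=1 payload=0x14=20: acc |= 20<<0 -> acc=20 shift=7
  byte[6]=0x96 cont=1 payload=0x16=22: acc |= 22<<7 -> acc=2836 shift=14
  byte[7]=0x4C cont=0 payload=0x4C=76: acc |= 76<<14 -> acc=1248020 shift=21 [end]
Varint 3: bytes[5:8] = 94 96 4C -> value 1248020 (3 byte(s))
  byte[8]=0x9A cont=1 payload=0x1A=26: acc |= 26<<0 -> acc=26 shift=7
  byte[9]=0xE9 cont=1 payload=0x69=105: acc |= 105<<7 -> acc=13466 shift=14
  byte[10]=0x01 cont=0 payload=0x01=1: acc |= 1<<14 -> acc=29850 shift=21 [end]
Varint 4: bytes[8:11] = 9A E9 01 -> value 29850 (3 byte(s))
  byte[11]=0xB2 cont=1 payload=0x32=50: acc |= 50<<0 -> acc=50 shift=7
  byte[12]=0x2F cont=0 payload=0x2F=47: acc |= 47<<7 -> acc=6066 shift=14 [end]
Varint 5: bytes[11:13] = B2 2F -> value 6066 (2 byte(s))

Answer: 41 171746014 1248020 29850 6066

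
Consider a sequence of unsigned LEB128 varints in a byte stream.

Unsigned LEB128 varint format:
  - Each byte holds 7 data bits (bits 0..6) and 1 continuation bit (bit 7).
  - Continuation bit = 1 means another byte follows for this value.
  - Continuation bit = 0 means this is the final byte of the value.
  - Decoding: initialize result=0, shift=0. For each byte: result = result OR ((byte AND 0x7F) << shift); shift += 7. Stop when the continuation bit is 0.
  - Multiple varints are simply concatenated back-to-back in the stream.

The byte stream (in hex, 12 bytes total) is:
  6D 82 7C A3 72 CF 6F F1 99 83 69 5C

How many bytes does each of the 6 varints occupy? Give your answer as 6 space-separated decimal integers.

  byte[0]=0x6D cont=0 payload=0x6D=109: acc |= 109<<0 -> acc=109 shift=7 [end]
Varint 1: bytes[0:1] = 6D -> value 109 (1 byte(s))
  byte[1]=0x82 cont=1 payload=0x02=2: acc |= 2<<0 -> acc=2 shift=7
  byte[2]=0x7C cont=0 payload=0x7C=124: acc |= 124<<7 -> acc=15874 shift=14 [end]
Varint 2: bytes[1:3] = 82 7C -> value 15874 (2 byte(s))
  byte[3]=0xA3 cont=1 payload=0x23=35: acc |= 35<<0 -> acc=35 shift=7
  byte[4]=0x72 cont=0 payload=0x72=114: acc |= 114<<7 -> acc=14627 shift=14 [end]
Varint 3: bytes[3:5] = A3 72 -> value 14627 (2 byte(s))
  byte[5]=0xCF cont=1 payload=0x4F=79: acc |= 79<<0 -> acc=79 shift=7
  byte[6]=0x6F cont=0 payload=0x6F=111: acc |= 111<<7 -> acc=14287 shift=14 [end]
Varint 4: bytes[5:7] = CF 6F -> value 14287 (2 byte(s))
  byte[7]=0xF1 cont=1 payload=0x71=113: acc |= 113<<0 -> acc=113 shift=7
  byte[8]=0x99 cont=1 payload=0x19=25: acc |= 25<<7 -> acc=3313 shift=14
  byte[9]=0x83 cont=1 payload=0x03=3: acc |= 3<<14 -> acc=52465 shift=21
  byte[10]=0x69 cont=0 payload=0x69=105: acc |= 105<<21 -> acc=220253425 shift=28 [end]
Varint 5: bytes[7:11] = F1 99 83 69 -> value 220253425 (4 byte(s))
  byte[11]=0x5C cont=0 payload=0x5C=92: acc |= 92<<0 -> acc=92 shift=7 [end]
Varint 6: bytes[11:12] = 5C -> value 92 (1 byte(s))

Answer: 1 2 2 2 4 1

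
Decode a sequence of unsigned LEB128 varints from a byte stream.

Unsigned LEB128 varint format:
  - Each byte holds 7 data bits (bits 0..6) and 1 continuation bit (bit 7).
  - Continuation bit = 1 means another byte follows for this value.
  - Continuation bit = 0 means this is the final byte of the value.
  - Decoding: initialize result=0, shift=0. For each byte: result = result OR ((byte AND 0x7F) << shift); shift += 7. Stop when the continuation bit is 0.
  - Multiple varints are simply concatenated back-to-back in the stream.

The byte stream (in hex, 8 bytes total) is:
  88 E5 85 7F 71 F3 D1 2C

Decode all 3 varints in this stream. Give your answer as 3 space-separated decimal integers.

Answer: 266433160 113 731379

Derivation:
  byte[0]=0x88 cont=1 payload=0x08=8: acc |= 8<<0 -> acc=8 shift=7
  byte[1]=0xE5 cont=1 payload=0x65=101: acc |= 101<<7 -> acc=12936 shift=14
  byte[2]=0x85 cont=1 payload=0x05=5: acc |= 5<<14 -> acc=94856 shift=21
  byte[3]=0x7F cont=0 payload=0x7F=127: acc |= 127<<21 -> acc=266433160 shift=28 [end]
Varint 1: bytes[0:4] = 88 E5 85 7F -> value 266433160 (4 byte(s))
  byte[4]=0x71 cont=0 payload=0x71=113: acc |= 113<<0 -> acc=113 shift=7 [end]
Varint 2: bytes[4:5] = 71 -> value 113 (1 byte(s))
  byte[5]=0xF3 cont=1 payload=0x73=115: acc |= 115<<0 -> acc=115 shift=7
  byte[6]=0xD1 cont=1 payload=0x51=81: acc |= 81<<7 -> acc=10483 shift=14
  byte[7]=0x2C cont=0 payload=0x2C=44: acc |= 44<<14 -> acc=731379 shift=21 [end]
Varint 3: bytes[5:8] = F3 D1 2C -> value 731379 (3 byte(s))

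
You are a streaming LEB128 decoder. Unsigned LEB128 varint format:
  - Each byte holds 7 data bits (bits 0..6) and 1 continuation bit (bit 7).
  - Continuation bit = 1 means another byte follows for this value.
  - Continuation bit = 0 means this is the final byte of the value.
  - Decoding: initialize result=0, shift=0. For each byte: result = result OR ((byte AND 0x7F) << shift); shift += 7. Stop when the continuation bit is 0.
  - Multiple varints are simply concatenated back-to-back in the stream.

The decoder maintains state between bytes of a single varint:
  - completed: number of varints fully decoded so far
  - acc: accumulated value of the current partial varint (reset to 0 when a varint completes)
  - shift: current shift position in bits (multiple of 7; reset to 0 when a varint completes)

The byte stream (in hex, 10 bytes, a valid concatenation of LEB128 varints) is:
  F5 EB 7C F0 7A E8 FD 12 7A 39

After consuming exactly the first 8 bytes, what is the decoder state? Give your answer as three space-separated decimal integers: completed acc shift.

byte[0]=0xF5 cont=1 payload=0x75: acc |= 117<<0 -> completed=0 acc=117 shift=7
byte[1]=0xEB cont=1 payload=0x6B: acc |= 107<<7 -> completed=0 acc=13813 shift=14
byte[2]=0x7C cont=0 payload=0x7C: varint #1 complete (value=2045429); reset -> completed=1 acc=0 shift=0
byte[3]=0xF0 cont=1 payload=0x70: acc |= 112<<0 -> completed=1 acc=112 shift=7
byte[4]=0x7A cont=0 payload=0x7A: varint #2 complete (value=15728); reset -> completed=2 acc=0 shift=0
byte[5]=0xE8 cont=1 payload=0x68: acc |= 104<<0 -> completed=2 acc=104 shift=7
byte[6]=0xFD cont=1 payload=0x7D: acc |= 125<<7 -> completed=2 acc=16104 shift=14
byte[7]=0x12 cont=0 payload=0x12: varint #3 complete (value=311016); reset -> completed=3 acc=0 shift=0

Answer: 3 0 0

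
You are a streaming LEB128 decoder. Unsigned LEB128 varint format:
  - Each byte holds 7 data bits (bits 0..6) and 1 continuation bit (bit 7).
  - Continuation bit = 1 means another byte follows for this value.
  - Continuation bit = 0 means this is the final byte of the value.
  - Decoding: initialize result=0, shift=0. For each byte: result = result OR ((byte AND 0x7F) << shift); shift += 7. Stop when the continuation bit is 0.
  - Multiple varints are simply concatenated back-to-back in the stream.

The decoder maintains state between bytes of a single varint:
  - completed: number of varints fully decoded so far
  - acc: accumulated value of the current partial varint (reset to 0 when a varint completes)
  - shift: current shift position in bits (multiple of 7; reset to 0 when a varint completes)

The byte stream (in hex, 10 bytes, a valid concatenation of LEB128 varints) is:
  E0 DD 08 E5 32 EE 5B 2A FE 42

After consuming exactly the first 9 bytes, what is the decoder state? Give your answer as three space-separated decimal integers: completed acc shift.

byte[0]=0xE0 cont=1 payload=0x60: acc |= 96<<0 -> completed=0 acc=96 shift=7
byte[1]=0xDD cont=1 payload=0x5D: acc |= 93<<7 -> completed=0 acc=12000 shift=14
byte[2]=0x08 cont=0 payload=0x08: varint #1 complete (value=143072); reset -> completed=1 acc=0 shift=0
byte[3]=0xE5 cont=1 payload=0x65: acc |= 101<<0 -> completed=1 acc=101 shift=7
byte[4]=0x32 cont=0 payload=0x32: varint #2 complete (value=6501); reset -> completed=2 acc=0 shift=0
byte[5]=0xEE cont=1 payload=0x6E: acc |= 110<<0 -> completed=2 acc=110 shift=7
byte[6]=0x5B cont=0 payload=0x5B: varint #3 complete (value=11758); reset -> completed=3 acc=0 shift=0
byte[7]=0x2A cont=0 payload=0x2A: varint #4 complete (value=42); reset -> completed=4 acc=0 shift=0
byte[8]=0xFE cont=1 payload=0x7E: acc |= 126<<0 -> completed=4 acc=126 shift=7

Answer: 4 126 7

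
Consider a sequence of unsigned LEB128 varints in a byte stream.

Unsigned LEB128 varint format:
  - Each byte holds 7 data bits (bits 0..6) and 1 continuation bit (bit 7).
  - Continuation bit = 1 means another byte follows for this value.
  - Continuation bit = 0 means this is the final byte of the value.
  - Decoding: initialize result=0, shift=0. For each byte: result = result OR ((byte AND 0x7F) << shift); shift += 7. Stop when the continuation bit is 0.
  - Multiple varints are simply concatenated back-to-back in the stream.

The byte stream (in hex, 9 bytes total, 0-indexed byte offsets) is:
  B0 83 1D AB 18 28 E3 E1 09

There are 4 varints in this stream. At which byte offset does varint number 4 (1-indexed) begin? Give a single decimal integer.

Answer: 6

Derivation:
  byte[0]=0xB0 cont=1 payload=0x30=48: acc |= 48<<0 -> acc=48 shift=7
  byte[1]=0x83 cont=1 payload=0x03=3: acc |= 3<<7 -> acc=432 shift=14
  byte[2]=0x1D cont=0 payload=0x1D=29: acc |= 29<<14 -> acc=475568 shift=21 [end]
Varint 1: bytes[0:3] = B0 83 1D -> value 475568 (3 byte(s))
  byte[3]=0xAB cont=1 payload=0x2B=43: acc |= 43<<0 -> acc=43 shift=7
  byte[4]=0x18 cont=0 payload=0x18=24: acc |= 24<<7 -> acc=3115 shift=14 [end]
Varint 2: bytes[3:5] = AB 18 -> value 3115 (2 byte(s))
  byte[5]=0x28 cont=0 payload=0x28=40: acc |= 40<<0 -> acc=40 shift=7 [end]
Varint 3: bytes[5:6] = 28 -> value 40 (1 byte(s))
  byte[6]=0xE3 cont=1 payload=0x63=99: acc |= 99<<0 -> acc=99 shift=7
  byte[7]=0xE1 cont=1 payload=0x61=97: acc |= 97<<7 -> acc=12515 shift=14
  byte[8]=0x09 cont=0 payload=0x09=9: acc |= 9<<14 -> acc=159971 shift=21 [end]
Varint 4: bytes[6:9] = E3 E1 09 -> value 159971 (3 byte(s))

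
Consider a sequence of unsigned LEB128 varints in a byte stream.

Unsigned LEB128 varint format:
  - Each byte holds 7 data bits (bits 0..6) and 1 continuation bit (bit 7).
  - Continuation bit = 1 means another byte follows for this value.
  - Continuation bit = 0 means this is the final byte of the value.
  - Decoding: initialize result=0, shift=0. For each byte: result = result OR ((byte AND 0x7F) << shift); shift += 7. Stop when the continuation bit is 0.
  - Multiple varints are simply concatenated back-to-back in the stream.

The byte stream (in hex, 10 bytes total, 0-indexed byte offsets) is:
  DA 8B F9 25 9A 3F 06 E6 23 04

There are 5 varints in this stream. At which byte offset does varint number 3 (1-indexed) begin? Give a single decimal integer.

  byte[0]=0xDA cont=1 payload=0x5A=90: acc |= 90<<0 -> acc=90 shift=7
  byte[1]=0x8B cont=1 payload=0x0B=11: acc |= 11<<7 -> acc=1498 shift=14
  byte[2]=0xF9 cont=1 payload=0x79=121: acc |= 121<<14 -> acc=1983962 shift=21
  byte[3]=0x25 cont=0 payload=0x25=37: acc |= 37<<21 -> acc=79578586 shift=28 [end]
Varint 1: bytes[0:4] = DA 8B F9 25 -> value 79578586 (4 byte(s))
  byte[4]=0x9A cont=1 payload=0x1A=26: acc |= 26<<0 -> acc=26 shift=7
  byte[5]=0x3F cont=0 payload=0x3F=63: acc |= 63<<7 -> acc=8090 shift=14 [end]
Varint 2: bytes[4:6] = 9A 3F -> value 8090 (2 byte(s))
  byte[6]=0x06 cont=0 payload=0x06=6: acc |= 6<<0 -> acc=6 shift=7 [end]
Varint 3: bytes[6:7] = 06 -> value 6 (1 byte(s))
  byte[7]=0xE6 cont=1 payload=0x66=102: acc |= 102<<0 -> acc=102 shift=7
  byte[8]=0x23 cont=0 payload=0x23=35: acc |= 35<<7 -> acc=4582 shift=14 [end]
Varint 4: bytes[7:9] = E6 23 -> value 4582 (2 byte(s))
  byte[9]=0x04 cont=0 payload=0x04=4: acc |= 4<<0 -> acc=4 shift=7 [end]
Varint 5: bytes[9:10] = 04 -> value 4 (1 byte(s))

Answer: 6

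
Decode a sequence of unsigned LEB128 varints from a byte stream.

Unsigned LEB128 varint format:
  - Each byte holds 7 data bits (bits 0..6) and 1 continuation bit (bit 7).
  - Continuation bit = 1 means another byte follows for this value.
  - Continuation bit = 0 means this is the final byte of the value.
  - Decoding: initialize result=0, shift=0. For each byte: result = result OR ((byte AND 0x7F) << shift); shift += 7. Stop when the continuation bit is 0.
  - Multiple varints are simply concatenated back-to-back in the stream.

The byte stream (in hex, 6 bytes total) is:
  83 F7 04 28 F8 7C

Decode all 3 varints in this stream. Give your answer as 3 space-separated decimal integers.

Answer: 80771 40 15992

Derivation:
  byte[0]=0x83 cont=1 payload=0x03=3: acc |= 3<<0 -> acc=3 shift=7
  byte[1]=0xF7 cont=1 payload=0x77=119: acc |= 119<<7 -> acc=15235 shift=14
  byte[2]=0x04 cont=0 payload=0x04=4: acc |= 4<<14 -> acc=80771 shift=21 [end]
Varint 1: bytes[0:3] = 83 F7 04 -> value 80771 (3 byte(s))
  byte[3]=0x28 cont=0 payload=0x28=40: acc |= 40<<0 -> acc=40 shift=7 [end]
Varint 2: bytes[3:4] = 28 -> value 40 (1 byte(s))
  byte[4]=0xF8 cont=1 payload=0x78=120: acc |= 120<<0 -> acc=120 shift=7
  byte[5]=0x7C cont=0 payload=0x7C=124: acc |= 124<<7 -> acc=15992 shift=14 [end]
Varint 3: bytes[4:6] = F8 7C -> value 15992 (2 byte(s))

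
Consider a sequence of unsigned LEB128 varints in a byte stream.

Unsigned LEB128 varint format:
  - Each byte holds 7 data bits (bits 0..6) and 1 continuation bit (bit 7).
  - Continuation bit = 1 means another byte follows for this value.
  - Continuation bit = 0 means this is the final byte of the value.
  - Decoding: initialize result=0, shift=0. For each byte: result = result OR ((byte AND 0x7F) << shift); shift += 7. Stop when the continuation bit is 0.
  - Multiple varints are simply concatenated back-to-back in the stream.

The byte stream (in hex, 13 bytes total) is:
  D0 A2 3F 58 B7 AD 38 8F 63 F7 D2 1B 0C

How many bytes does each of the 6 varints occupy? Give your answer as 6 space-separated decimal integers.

Answer: 3 1 3 2 3 1

Derivation:
  byte[0]=0xD0 cont=1 payload=0x50=80: acc |= 80<<0 -> acc=80 shift=7
  byte[1]=0xA2 cont=1 payload=0x22=34: acc |= 34<<7 -> acc=4432 shift=14
  byte[2]=0x3F cont=0 payload=0x3F=63: acc |= 63<<14 -> acc=1036624 shift=21 [end]
Varint 1: bytes[0:3] = D0 A2 3F -> value 1036624 (3 byte(s))
  byte[3]=0x58 cont=0 payload=0x58=88: acc |= 88<<0 -> acc=88 shift=7 [end]
Varint 2: bytes[3:4] = 58 -> value 88 (1 byte(s))
  byte[4]=0xB7 cont=1 payload=0x37=55: acc |= 55<<0 -> acc=55 shift=7
  byte[5]=0xAD cont=1 payload=0x2D=45: acc |= 45<<7 -> acc=5815 shift=14
  byte[6]=0x38 cont=0 payload=0x38=56: acc |= 56<<14 -> acc=923319 shift=21 [end]
Varint 3: bytes[4:7] = B7 AD 38 -> value 923319 (3 byte(s))
  byte[7]=0x8F cont=1 payload=0x0F=15: acc |= 15<<0 -> acc=15 shift=7
  byte[8]=0x63 cont=0 payload=0x63=99: acc |= 99<<7 -> acc=12687 shift=14 [end]
Varint 4: bytes[7:9] = 8F 63 -> value 12687 (2 byte(s))
  byte[9]=0xF7 cont=1 payload=0x77=119: acc |= 119<<0 -> acc=119 shift=7
  byte[10]=0xD2 cont=1 payload=0x52=82: acc |= 82<<7 -> acc=10615 shift=14
  byte[11]=0x1B cont=0 payload=0x1B=27: acc |= 27<<14 -> acc=452983 shift=21 [end]
Varint 5: bytes[9:12] = F7 D2 1B -> value 452983 (3 byte(s))
  byte[12]=0x0C cont=0 payload=0x0C=12: acc |= 12<<0 -> acc=12 shift=7 [end]
Varint 6: bytes[12:13] = 0C -> value 12 (1 byte(s))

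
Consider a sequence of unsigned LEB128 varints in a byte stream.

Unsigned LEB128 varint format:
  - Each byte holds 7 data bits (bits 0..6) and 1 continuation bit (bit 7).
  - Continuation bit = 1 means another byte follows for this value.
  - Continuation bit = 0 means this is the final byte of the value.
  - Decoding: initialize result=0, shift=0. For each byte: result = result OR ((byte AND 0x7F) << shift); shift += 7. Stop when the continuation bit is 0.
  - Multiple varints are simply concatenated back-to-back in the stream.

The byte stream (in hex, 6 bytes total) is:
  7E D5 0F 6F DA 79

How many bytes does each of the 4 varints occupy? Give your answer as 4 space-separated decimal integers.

Answer: 1 2 1 2

Derivation:
  byte[0]=0x7E cont=0 payload=0x7E=126: acc |= 126<<0 -> acc=126 shift=7 [end]
Varint 1: bytes[0:1] = 7E -> value 126 (1 byte(s))
  byte[1]=0xD5 cont=1 payload=0x55=85: acc |= 85<<0 -> acc=85 shift=7
  byte[2]=0x0F cont=0 payload=0x0F=15: acc |= 15<<7 -> acc=2005 shift=14 [end]
Varint 2: bytes[1:3] = D5 0F -> value 2005 (2 byte(s))
  byte[3]=0x6F cont=0 payload=0x6F=111: acc |= 111<<0 -> acc=111 shift=7 [end]
Varint 3: bytes[3:4] = 6F -> value 111 (1 byte(s))
  byte[4]=0xDA cont=1 payload=0x5A=90: acc |= 90<<0 -> acc=90 shift=7
  byte[5]=0x79 cont=0 payload=0x79=121: acc |= 121<<7 -> acc=15578 shift=14 [end]
Varint 4: bytes[4:6] = DA 79 -> value 15578 (2 byte(s))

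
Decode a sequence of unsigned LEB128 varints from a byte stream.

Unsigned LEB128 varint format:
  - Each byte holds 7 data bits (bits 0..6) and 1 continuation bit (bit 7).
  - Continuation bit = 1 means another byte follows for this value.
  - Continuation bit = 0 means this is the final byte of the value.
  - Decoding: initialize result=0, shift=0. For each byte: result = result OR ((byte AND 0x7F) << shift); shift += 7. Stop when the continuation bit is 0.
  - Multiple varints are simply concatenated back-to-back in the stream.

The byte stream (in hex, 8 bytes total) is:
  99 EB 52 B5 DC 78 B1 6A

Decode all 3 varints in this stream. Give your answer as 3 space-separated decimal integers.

Answer: 1357209 1977909 13617

Derivation:
  byte[0]=0x99 cont=1 payload=0x19=25: acc |= 25<<0 -> acc=25 shift=7
  byte[1]=0xEB cont=1 payload=0x6B=107: acc |= 107<<7 -> acc=13721 shift=14
  byte[2]=0x52 cont=0 payload=0x52=82: acc |= 82<<14 -> acc=1357209 shift=21 [end]
Varint 1: bytes[0:3] = 99 EB 52 -> value 1357209 (3 byte(s))
  byte[3]=0xB5 cont=1 payload=0x35=53: acc |= 53<<0 -> acc=53 shift=7
  byte[4]=0xDC cont=1 payload=0x5C=92: acc |= 92<<7 -> acc=11829 shift=14
  byte[5]=0x78 cont=0 payload=0x78=120: acc |= 120<<14 -> acc=1977909 shift=21 [end]
Varint 2: bytes[3:6] = B5 DC 78 -> value 1977909 (3 byte(s))
  byte[6]=0xB1 cont=1 payload=0x31=49: acc |= 49<<0 -> acc=49 shift=7
  byte[7]=0x6A cont=0 payload=0x6A=106: acc |= 106<<7 -> acc=13617 shift=14 [end]
Varint 3: bytes[6:8] = B1 6A -> value 13617 (2 byte(s))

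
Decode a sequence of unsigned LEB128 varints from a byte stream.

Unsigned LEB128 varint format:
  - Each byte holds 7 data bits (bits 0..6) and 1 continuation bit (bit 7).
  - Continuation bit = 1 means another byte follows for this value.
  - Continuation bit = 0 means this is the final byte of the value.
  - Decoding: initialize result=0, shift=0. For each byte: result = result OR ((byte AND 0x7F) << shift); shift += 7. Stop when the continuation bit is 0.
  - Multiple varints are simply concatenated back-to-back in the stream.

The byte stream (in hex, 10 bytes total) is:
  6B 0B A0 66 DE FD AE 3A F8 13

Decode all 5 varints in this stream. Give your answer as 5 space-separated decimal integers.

  byte[0]=0x6B cont=0 payload=0x6B=107: acc |= 107<<0 -> acc=107 shift=7 [end]
Varint 1: bytes[0:1] = 6B -> value 107 (1 byte(s))
  byte[1]=0x0B cont=0 payload=0x0B=11: acc |= 11<<0 -> acc=11 shift=7 [end]
Varint 2: bytes[1:2] = 0B -> value 11 (1 byte(s))
  byte[2]=0xA0 cont=1 payload=0x20=32: acc |= 32<<0 -> acc=32 shift=7
  byte[3]=0x66 cont=0 payload=0x66=102: acc |= 102<<7 -> acc=13088 shift=14 [end]
Varint 3: bytes[2:4] = A0 66 -> value 13088 (2 byte(s))
  byte[4]=0xDE cont=1 payload=0x5E=94: acc |= 94<<0 -> acc=94 shift=7
  byte[5]=0xFD cont=1 payload=0x7D=125: acc |= 125<<7 -> acc=16094 shift=14
  byte[6]=0xAE cont=1 payload=0x2E=46: acc |= 46<<14 -> acc=769758 shift=21
  byte[7]=0x3A cont=0 payload=0x3A=58: acc |= 58<<21 -> acc=122404574 shift=28 [end]
Varint 4: bytes[4:8] = DE FD AE 3A -> value 122404574 (4 byte(s))
  byte[8]=0xF8 cont=1 payload=0x78=120: acc |= 120<<0 -> acc=120 shift=7
  byte[9]=0x13 cont=0 payload=0x13=19: acc |= 19<<7 -> acc=2552 shift=14 [end]
Varint 5: bytes[8:10] = F8 13 -> value 2552 (2 byte(s))

Answer: 107 11 13088 122404574 2552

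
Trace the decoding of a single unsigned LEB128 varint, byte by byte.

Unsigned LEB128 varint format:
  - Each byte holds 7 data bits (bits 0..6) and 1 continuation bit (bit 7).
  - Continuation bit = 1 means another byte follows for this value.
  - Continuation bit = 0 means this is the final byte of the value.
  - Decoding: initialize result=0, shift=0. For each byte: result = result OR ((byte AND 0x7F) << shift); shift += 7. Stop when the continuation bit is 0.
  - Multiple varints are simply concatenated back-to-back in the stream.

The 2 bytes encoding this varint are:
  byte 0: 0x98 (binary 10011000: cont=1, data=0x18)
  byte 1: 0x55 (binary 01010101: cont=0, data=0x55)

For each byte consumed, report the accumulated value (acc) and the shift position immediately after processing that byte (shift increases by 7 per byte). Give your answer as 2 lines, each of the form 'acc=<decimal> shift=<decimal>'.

byte 0=0x98: payload=0x18=24, contrib = 24<<0 = 24; acc -> 24, shift -> 7
byte 1=0x55: payload=0x55=85, contrib = 85<<7 = 10880; acc -> 10904, shift -> 14

Answer: acc=24 shift=7
acc=10904 shift=14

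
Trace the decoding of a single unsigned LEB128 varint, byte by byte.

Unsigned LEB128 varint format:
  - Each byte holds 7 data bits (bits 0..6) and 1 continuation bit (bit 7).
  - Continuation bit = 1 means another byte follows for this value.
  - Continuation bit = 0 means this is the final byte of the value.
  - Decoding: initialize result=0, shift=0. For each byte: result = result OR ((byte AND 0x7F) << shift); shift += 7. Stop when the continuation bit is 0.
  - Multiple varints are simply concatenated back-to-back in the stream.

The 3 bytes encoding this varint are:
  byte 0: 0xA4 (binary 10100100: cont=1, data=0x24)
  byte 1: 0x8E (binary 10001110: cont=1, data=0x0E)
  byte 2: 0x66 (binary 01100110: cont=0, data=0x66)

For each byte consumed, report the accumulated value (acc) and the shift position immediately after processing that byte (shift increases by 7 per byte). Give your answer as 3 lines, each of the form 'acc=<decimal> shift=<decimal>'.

byte 0=0xA4: payload=0x24=36, contrib = 36<<0 = 36; acc -> 36, shift -> 7
byte 1=0x8E: payload=0x0E=14, contrib = 14<<7 = 1792; acc -> 1828, shift -> 14
byte 2=0x66: payload=0x66=102, contrib = 102<<14 = 1671168; acc -> 1672996, shift -> 21

Answer: acc=36 shift=7
acc=1828 shift=14
acc=1672996 shift=21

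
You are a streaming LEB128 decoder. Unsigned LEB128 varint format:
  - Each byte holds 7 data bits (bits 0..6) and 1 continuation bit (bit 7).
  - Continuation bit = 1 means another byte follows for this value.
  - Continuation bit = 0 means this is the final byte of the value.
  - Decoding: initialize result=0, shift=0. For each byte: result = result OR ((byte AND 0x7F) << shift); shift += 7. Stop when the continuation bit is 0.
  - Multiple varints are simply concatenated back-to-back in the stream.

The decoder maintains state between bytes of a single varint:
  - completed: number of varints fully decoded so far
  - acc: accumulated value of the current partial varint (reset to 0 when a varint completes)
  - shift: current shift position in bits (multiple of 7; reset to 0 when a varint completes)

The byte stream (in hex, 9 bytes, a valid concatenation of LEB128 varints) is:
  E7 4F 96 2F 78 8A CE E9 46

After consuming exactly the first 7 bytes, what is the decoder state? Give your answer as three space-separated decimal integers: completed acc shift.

Answer: 3 9994 14

Derivation:
byte[0]=0xE7 cont=1 payload=0x67: acc |= 103<<0 -> completed=0 acc=103 shift=7
byte[1]=0x4F cont=0 payload=0x4F: varint #1 complete (value=10215); reset -> completed=1 acc=0 shift=0
byte[2]=0x96 cont=1 payload=0x16: acc |= 22<<0 -> completed=1 acc=22 shift=7
byte[3]=0x2F cont=0 payload=0x2F: varint #2 complete (value=6038); reset -> completed=2 acc=0 shift=0
byte[4]=0x78 cont=0 payload=0x78: varint #3 complete (value=120); reset -> completed=3 acc=0 shift=0
byte[5]=0x8A cont=1 payload=0x0A: acc |= 10<<0 -> completed=3 acc=10 shift=7
byte[6]=0xCE cont=1 payload=0x4E: acc |= 78<<7 -> completed=3 acc=9994 shift=14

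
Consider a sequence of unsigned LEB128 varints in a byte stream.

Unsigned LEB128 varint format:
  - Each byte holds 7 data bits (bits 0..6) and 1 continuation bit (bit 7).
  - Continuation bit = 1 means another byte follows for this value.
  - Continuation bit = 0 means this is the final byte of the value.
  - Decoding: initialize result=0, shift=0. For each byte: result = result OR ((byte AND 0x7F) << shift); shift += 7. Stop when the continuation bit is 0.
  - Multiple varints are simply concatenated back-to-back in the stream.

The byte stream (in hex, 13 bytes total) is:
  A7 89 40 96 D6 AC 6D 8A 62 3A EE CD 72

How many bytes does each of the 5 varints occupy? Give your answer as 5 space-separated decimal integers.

  byte[0]=0xA7 cont=1 payload=0x27=39: acc |= 39<<0 -> acc=39 shift=7
  byte[1]=0x89 cont=1 payload=0x09=9: acc |= 9<<7 -> acc=1191 shift=14
  byte[2]=0x40 cont=0 payload=0x40=64: acc |= 64<<14 -> acc=1049767 shift=21 [end]
Varint 1: bytes[0:3] = A7 89 40 -> value 1049767 (3 byte(s))
  byte[3]=0x96 cont=1 payload=0x16=22: acc |= 22<<0 -> acc=22 shift=7
  byte[4]=0xD6 cont=1 payload=0x56=86: acc |= 86<<7 -> acc=11030 shift=14
  byte[5]=0xAC cont=1 payload=0x2C=44: acc |= 44<<14 -> acc=731926 shift=21
  byte[6]=0x6D cont=0 payload=0x6D=109: acc |= 109<<21 -> acc=229321494 shift=28 [end]
Varint 2: bytes[3:7] = 96 D6 AC 6D -> value 229321494 (4 byte(s))
  byte[7]=0x8A cont=1 payload=0x0A=10: acc |= 10<<0 -> acc=10 shift=7
  byte[8]=0x62 cont=0 payload=0x62=98: acc |= 98<<7 -> acc=12554 shift=14 [end]
Varint 3: bytes[7:9] = 8A 62 -> value 12554 (2 byte(s))
  byte[9]=0x3A cont=0 payload=0x3A=58: acc |= 58<<0 -> acc=58 shift=7 [end]
Varint 4: bytes[9:10] = 3A -> value 58 (1 byte(s))
  byte[10]=0xEE cont=1 payload=0x6E=110: acc |= 110<<0 -> acc=110 shift=7
  byte[11]=0xCD cont=1 payload=0x4D=77: acc |= 77<<7 -> acc=9966 shift=14
  byte[12]=0x72 cont=0 payload=0x72=114: acc |= 114<<14 -> acc=1877742 shift=21 [end]
Varint 5: bytes[10:13] = EE CD 72 -> value 1877742 (3 byte(s))

Answer: 3 4 2 1 3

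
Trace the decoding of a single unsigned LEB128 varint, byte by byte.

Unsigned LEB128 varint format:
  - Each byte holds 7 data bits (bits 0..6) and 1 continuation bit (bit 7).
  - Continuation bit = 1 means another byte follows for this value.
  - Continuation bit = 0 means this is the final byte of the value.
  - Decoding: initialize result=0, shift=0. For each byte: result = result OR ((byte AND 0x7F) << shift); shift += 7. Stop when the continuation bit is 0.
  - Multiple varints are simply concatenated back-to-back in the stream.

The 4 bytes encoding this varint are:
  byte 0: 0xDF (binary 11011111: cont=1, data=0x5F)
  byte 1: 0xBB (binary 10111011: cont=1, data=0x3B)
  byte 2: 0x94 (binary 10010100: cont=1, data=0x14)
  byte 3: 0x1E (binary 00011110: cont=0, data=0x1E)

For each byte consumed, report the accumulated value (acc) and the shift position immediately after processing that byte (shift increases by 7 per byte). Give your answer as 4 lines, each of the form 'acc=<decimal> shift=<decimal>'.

byte 0=0xDF: payload=0x5F=95, contrib = 95<<0 = 95; acc -> 95, shift -> 7
byte 1=0xBB: payload=0x3B=59, contrib = 59<<7 = 7552; acc -> 7647, shift -> 14
byte 2=0x94: payload=0x14=20, contrib = 20<<14 = 327680; acc -> 335327, shift -> 21
byte 3=0x1E: payload=0x1E=30, contrib = 30<<21 = 62914560; acc -> 63249887, shift -> 28

Answer: acc=95 shift=7
acc=7647 shift=14
acc=335327 shift=21
acc=63249887 shift=28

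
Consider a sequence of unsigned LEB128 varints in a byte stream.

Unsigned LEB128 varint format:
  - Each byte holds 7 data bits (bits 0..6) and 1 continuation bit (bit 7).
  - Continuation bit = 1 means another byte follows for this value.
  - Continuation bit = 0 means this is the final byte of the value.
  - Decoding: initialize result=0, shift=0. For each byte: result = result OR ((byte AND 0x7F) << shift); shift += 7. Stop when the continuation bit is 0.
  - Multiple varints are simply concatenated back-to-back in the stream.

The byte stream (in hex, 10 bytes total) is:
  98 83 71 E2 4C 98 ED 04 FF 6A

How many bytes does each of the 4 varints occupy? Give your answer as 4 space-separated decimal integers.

  byte[0]=0x98 cont=1 payload=0x18=24: acc |= 24<<0 -> acc=24 shift=7
  byte[1]=0x83 cont=1 payload=0x03=3: acc |= 3<<7 -> acc=408 shift=14
  byte[2]=0x71 cont=0 payload=0x71=113: acc |= 113<<14 -> acc=1851800 shift=21 [end]
Varint 1: bytes[0:3] = 98 83 71 -> value 1851800 (3 byte(s))
  byte[3]=0xE2 cont=1 payload=0x62=98: acc |= 98<<0 -> acc=98 shift=7
  byte[4]=0x4C cont=0 payload=0x4C=76: acc |= 76<<7 -> acc=9826 shift=14 [end]
Varint 2: bytes[3:5] = E2 4C -> value 9826 (2 byte(s))
  byte[5]=0x98 cont=1 payload=0x18=24: acc |= 24<<0 -> acc=24 shift=7
  byte[6]=0xED cont=1 payload=0x6D=109: acc |= 109<<7 -> acc=13976 shift=14
  byte[7]=0x04 cont=0 payload=0x04=4: acc |= 4<<14 -> acc=79512 shift=21 [end]
Varint 3: bytes[5:8] = 98 ED 04 -> value 79512 (3 byte(s))
  byte[8]=0xFF cont=1 payload=0x7F=127: acc |= 127<<0 -> acc=127 shift=7
  byte[9]=0x6A cont=0 payload=0x6A=106: acc |= 106<<7 -> acc=13695 shift=14 [end]
Varint 4: bytes[8:10] = FF 6A -> value 13695 (2 byte(s))

Answer: 3 2 3 2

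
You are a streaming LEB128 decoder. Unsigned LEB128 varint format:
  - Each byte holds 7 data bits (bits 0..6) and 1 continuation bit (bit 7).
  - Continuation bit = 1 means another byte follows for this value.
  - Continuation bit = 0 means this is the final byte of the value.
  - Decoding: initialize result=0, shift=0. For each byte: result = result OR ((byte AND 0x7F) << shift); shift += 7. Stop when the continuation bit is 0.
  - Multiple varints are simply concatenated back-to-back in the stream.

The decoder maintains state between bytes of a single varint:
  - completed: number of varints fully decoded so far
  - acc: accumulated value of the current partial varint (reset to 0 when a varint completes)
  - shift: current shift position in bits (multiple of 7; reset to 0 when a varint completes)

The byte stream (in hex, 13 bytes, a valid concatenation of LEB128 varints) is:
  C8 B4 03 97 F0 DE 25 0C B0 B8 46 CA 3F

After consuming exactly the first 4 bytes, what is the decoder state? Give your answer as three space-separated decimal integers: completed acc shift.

Answer: 1 23 7

Derivation:
byte[0]=0xC8 cont=1 payload=0x48: acc |= 72<<0 -> completed=0 acc=72 shift=7
byte[1]=0xB4 cont=1 payload=0x34: acc |= 52<<7 -> completed=0 acc=6728 shift=14
byte[2]=0x03 cont=0 payload=0x03: varint #1 complete (value=55880); reset -> completed=1 acc=0 shift=0
byte[3]=0x97 cont=1 payload=0x17: acc |= 23<<0 -> completed=1 acc=23 shift=7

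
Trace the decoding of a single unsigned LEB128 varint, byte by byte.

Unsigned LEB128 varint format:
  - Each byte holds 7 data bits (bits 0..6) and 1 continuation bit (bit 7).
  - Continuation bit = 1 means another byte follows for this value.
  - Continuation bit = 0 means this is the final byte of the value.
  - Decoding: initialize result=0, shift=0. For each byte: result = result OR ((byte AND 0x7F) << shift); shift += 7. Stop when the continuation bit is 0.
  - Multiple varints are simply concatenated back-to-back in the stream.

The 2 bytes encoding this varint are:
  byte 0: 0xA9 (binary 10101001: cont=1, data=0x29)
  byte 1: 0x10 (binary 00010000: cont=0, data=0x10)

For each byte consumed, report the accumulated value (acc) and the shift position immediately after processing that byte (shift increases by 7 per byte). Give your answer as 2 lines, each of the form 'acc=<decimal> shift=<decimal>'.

Answer: acc=41 shift=7
acc=2089 shift=14

Derivation:
byte 0=0xA9: payload=0x29=41, contrib = 41<<0 = 41; acc -> 41, shift -> 7
byte 1=0x10: payload=0x10=16, contrib = 16<<7 = 2048; acc -> 2089, shift -> 14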